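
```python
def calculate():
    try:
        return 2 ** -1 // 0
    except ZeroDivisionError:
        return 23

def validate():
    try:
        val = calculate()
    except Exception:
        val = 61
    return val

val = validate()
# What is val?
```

Step-by-step execution trace:
1. `validate()` calls `calculate()`.
2. In calculate: `2 ** -1 // 0` raises ZeroDivisionError; `except ZeroDivisionError` catches it → returns 23.
3. In validate: `val = calculate()` → val = 23. No exception reaches validate.
4. `except Exception` is skipped; validate returns 23.
5. val = 23.
Result: 23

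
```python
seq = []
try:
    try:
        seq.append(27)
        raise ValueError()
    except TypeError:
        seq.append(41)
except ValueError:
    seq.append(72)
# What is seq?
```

Step-by-step execution trace:
1. Inner try: `seq.append(27)` → seq = [27].
2. `raise ValueError()` raises ValueError.
3. Inner `except TypeError` does not match ValueError; exception propagates to outer try.
4. Outer `except ValueError` matches → `seq.append(72)` → seq = [27, 72].
Result: [27, 72]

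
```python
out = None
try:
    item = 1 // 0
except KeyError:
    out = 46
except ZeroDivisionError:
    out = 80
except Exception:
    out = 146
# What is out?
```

Step-by-step execution trace:
1. `item = 1 // 0` raises ZeroDivisionError.
2. `except KeyError` does not match ZeroDivisionError; skipped.
3. `except ZeroDivisionError` matches → out = 80.
4. Remaining except clauses are skipped.
Result: 80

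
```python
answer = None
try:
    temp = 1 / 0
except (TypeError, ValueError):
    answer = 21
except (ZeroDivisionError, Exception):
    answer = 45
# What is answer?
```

Step-by-step execution trace:
1. `temp = 1 / 0` raises ZeroDivisionError.
2. `except (TypeError, ValueError)` does not match ZeroDivisionError; skipped.
3. `except (ZeroDivisionError, Exception)` matches (ZeroDivisionError is in the tuple) → answer = 45.
Result: 45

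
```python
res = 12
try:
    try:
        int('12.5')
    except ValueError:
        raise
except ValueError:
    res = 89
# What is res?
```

Step-by-step execution trace:
1. Inner try: `int('12.5')` raises ValueError.
2. Inner `except ValueError` matches; bare `raise` re-raises the same ValueError.
3. Outer `except ValueError` matches → res = 89.
Result: 89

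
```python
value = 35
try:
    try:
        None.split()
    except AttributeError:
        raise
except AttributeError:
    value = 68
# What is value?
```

Step-by-step execution trace:
1. Inner try: `None.split()` raises AttributeError.
2. Inner `except AttributeError` matches; bare `raise` re-raises the same AttributeError.
3. Outer `except AttributeError` matches → value = 68.
Result: 68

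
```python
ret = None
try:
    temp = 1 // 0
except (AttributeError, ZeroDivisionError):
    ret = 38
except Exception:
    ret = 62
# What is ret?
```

Step-by-step execution trace:
1. `temp = 1 // 0` raises ZeroDivisionError.
2. `except (AttributeError, ZeroDivisionError)` matches (ZeroDivisionError is in the tuple) → ret = 38.
3. `except Exception` is not reached.
Result: 38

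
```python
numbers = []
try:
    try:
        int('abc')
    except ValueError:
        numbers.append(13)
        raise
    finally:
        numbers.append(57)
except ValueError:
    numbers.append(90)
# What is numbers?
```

Step-by-step execution trace:
1. Inner try: `int('abc')` raises ValueError.
2. Inner `except ValueError` matches → `numbers.append(13)` → numbers = [13].
3. bare `raise` re-raises ValueError.
4. Inner `finally` runs during unwinding: `numbers.append(57)` → numbers = [13, 57].
5. Outer `except ValueError` matches → `numbers.append(90)` → numbers = [13, 57, 90].
Result: [13, 57, 90]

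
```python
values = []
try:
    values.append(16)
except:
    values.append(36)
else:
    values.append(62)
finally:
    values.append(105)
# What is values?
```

Step-by-step execution trace:
1. try: `values.append(16)` → values = [16]. No exception raised.
2. `except` is skipped.
3. `else` runs: `values.append(62)` → values = [16, 62].
4. `finally` always runs: `values.append(105)` → values = [16, 62, 105].
Result: [16, 62, 105]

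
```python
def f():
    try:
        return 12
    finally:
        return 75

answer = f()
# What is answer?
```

Step-by-step execution trace:
1. `f()` enters try: `return 12` sets pending return value 12.
2. Before returning, `finally: return 75` runs and overrides the pending return.
3. f() returns 75 → answer = 75.
Result: 75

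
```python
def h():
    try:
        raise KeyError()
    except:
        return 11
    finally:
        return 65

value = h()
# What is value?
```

Step-by-step execution trace:
1. `h()` enters try: `raise KeyError()` raises KeyError.
2. bare `except` matches → `return 11` sets pending return value 11.
3. Before returning, `finally: return 65` runs and overrides the pending return.
4. h() returns 65 → value = 65.
Result: 65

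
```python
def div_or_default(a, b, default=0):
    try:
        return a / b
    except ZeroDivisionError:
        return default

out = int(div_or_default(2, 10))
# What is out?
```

Step-by-step execution trace:
1. `div_or_default(2, 10)` enters try: `return 2 / 10` → returns 0.2. No exception raised.
2. `except ZeroDivisionError` is skipped.
3. `int(0.2)` → 0 → out = 0.
Result: 0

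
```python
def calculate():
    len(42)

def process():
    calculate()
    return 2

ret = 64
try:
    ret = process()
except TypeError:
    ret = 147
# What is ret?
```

Step-by-step execution trace:
1. ret starts at 64.
2. try: `process()` calls `calculate()`.
3. `calculate()` evaluates `len(42)`, which raises TypeError; it propagates through process (uncaught).
4. `return 2` in process is not reached; the assignment to ret does not complete.
5. `except TypeError` matches → ret = 147.
Result: 147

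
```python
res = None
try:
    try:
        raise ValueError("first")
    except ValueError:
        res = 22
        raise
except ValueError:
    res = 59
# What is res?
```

Step-by-step execution trace:
1. Inner try: `raise ValueError("first")` raises ValueError.
2. Inner `except ValueError` matches → res = 22.
3. bare `raise` re-raises the same ValueError.
4. Outer `except ValueError` matches → res = 59.
Result: 59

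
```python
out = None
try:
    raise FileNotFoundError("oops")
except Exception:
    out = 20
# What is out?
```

Step-by-step execution trace:
1. `raise FileNotFoundError(...)` raises FileNotFoundError.
2. `except Exception` matches (FileNotFoundError is a subclass of Exception) → out = 20.
Result: 20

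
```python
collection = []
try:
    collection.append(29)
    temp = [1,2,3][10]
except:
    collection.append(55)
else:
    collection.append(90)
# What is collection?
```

Step-by-step execution trace:
1. try: `collection.append(29)` → collection = [29].
2. `temp = [1,2,3][10]` raises IndexError.
3. bare `except` matches → `collection.append(55)` → collection = [29, 55].
4. `else` is skipped (an exception was raised).
Result: [29, 55]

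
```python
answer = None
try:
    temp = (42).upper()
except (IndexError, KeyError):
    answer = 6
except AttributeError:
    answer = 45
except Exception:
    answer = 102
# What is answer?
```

Step-by-step execution trace:
1. `temp = (42).upper()` raises AttributeError.
2. `except (IndexError, KeyError)` does not match AttributeError; skipped.
3. `except AttributeError` matches (exact type match) → answer = 45.
4. `except Exception` is not reached.
Result: 45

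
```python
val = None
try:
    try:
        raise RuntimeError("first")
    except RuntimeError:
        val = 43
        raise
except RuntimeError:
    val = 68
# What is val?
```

Step-by-step execution trace:
1. Inner try: `raise RuntimeError("first")` raises RuntimeError.
2. Inner `except RuntimeError` matches → val = 43.
3. bare `raise` re-raises the same RuntimeError.
4. Outer `except RuntimeError` matches → val = 68.
Result: 68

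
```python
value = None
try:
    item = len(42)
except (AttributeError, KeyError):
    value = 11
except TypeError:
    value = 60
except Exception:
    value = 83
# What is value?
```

Step-by-step execution trace:
1. `item = len(42)` raises TypeError.
2. `except (AttributeError, KeyError)` does not match TypeError; skipped.
3. `except TypeError` matches (exact type match) → value = 60.
4. `except Exception` is not reached.
Result: 60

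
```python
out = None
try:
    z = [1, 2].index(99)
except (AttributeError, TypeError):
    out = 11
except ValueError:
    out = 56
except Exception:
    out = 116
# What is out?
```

Step-by-step execution trace:
1. `z = [1, 2].index(99)` raises ValueError.
2. `except (AttributeError, TypeError)` does not match ValueError; skipped.
3. `except ValueError` matches (exact type match) → out = 56.
4. `except Exception` is not reached.
Result: 56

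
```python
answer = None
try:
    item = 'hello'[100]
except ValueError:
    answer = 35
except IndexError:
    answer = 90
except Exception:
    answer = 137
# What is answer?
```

Step-by-step execution trace:
1. `item = 'hello'[100]` raises IndexError.
2. `except ValueError` does not match IndexError; skipped.
3. `except IndexError` matches → answer = 90.
4. Remaining except clauses are skipped.
Result: 90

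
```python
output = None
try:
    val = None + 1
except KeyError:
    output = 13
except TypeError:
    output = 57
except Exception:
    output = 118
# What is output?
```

Step-by-step execution trace:
1. `val = None + 1` raises TypeError.
2. `except KeyError` does not match TypeError; skipped.
3. `except TypeError` matches → output = 57.
4. Remaining except clauses are skipped.
Result: 57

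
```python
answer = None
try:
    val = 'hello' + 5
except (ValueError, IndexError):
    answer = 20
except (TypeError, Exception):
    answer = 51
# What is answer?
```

Step-by-step execution trace:
1. `val = 'hello' + 5` raises TypeError.
2. `except (ValueError, IndexError)` does not match TypeError; skipped.
3. `except (TypeError, Exception)` matches (TypeError is in the tuple) → answer = 51.
Result: 51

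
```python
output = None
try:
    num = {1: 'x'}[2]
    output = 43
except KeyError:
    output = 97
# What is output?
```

Step-by-step execution trace:
1. `num = {1: 'x'}[2]` raises KeyError.
2. `output = 43` is not reached.
3. `except KeyError` matches → output = 97.
Result: 97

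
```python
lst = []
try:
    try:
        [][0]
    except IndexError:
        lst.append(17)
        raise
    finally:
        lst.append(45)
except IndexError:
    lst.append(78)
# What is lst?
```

Step-by-step execution trace:
1. Inner try: `[][0]` raises IndexError.
2. Inner `except IndexError` matches → `lst.append(17)` → lst = [17].
3. bare `raise` re-raises IndexError.
4. Inner `finally` runs during unwinding: `lst.append(45)` → lst = [17, 45].
5. Outer `except IndexError` matches → `lst.append(78)` → lst = [17, 45, 78].
Result: [17, 45, 78]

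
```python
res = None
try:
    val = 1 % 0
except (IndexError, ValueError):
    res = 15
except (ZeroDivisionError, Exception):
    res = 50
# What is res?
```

Step-by-step execution trace:
1. `val = 1 % 0` raises ZeroDivisionError.
2. `except (IndexError, ValueError)` does not match ZeroDivisionError; skipped.
3. `except (ZeroDivisionError, Exception)` matches (ZeroDivisionError is in the tuple) → res = 50.
Result: 50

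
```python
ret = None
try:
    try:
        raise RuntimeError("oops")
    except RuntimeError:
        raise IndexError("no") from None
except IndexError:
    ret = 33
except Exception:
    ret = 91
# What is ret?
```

Step-by-step execution trace:
1. Inner try raises RuntimeError; inner `except RuntimeError` catches it.
2. `raise IndexError(...) from None` raises IndexError (from None suppresses __context__, but the active exception is still IndexError).
3. Outer `except IndexError` matches → ret = 33.
4. `except Exception` is not reached.
Result: 33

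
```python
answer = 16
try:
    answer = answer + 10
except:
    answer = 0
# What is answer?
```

Step-by-step execution trace:
1. answer starts at 16.
2. try: `answer = answer + 10` → answer = 26. No exception raised.
3. `except` is skipped.
Result: 26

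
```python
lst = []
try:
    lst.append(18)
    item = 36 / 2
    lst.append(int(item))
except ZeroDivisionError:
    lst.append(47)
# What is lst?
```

Step-by-step execution trace:
1. try: `lst.append(18)` → lst = [18].
2. `item = 36 / 2` → item = 18.0. No exception raised.
3. `lst.append(int(item))` → lst = [18, 18].
4. `except ZeroDivisionError` is skipped (no exception was raised).
Result: [18, 18]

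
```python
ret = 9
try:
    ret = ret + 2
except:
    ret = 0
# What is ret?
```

Step-by-step execution trace:
1. ret starts at 9.
2. try: `ret = ret + 2` → ret = 11. No exception raised.
3. `except` is skipped.
Result: 11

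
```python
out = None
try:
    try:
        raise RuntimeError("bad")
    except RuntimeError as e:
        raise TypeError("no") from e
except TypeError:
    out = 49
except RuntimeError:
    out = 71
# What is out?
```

Step-by-step execution trace:
1. Inner try raises RuntimeError; inner `except RuntimeError as e` catches it.
2. `raise TypeError(...) from e` raises TypeError (RuntimeError is attached as __cause__, but only TypeError is active).
3. Outer `except TypeError` matches → out = 49.
4. `except RuntimeError` is not reached.
Result: 49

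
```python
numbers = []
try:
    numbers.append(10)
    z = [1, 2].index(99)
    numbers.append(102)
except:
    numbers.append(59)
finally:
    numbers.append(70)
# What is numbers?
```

Step-by-step execution trace:
1. try: `numbers.append(10)` → numbers = [10].
2. `z = [1, 2].index(99)` raises ValueError; `numbers.append(102)` is not reached.
3. bare `except` matches → `numbers.append(59)` → numbers = [10, 59].
4. finally always runs: `numbers.append(70)` → numbers = [10, 59, 70].
Result: [10, 59, 70]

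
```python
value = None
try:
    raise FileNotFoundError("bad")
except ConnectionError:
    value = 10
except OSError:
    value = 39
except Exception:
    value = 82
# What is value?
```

Step-by-step execution trace:
1. `raise FileNotFoundError(...)` raises FileNotFoundError.
2. `except ConnectionError` does not match (FileNotFoundError is not a subclass of ConnectionError); skipped.
3. `except OSError` matches (FileNotFoundError is a subclass of OSError) → value = 39.
4. `except Exception` is not reached.
Result: 39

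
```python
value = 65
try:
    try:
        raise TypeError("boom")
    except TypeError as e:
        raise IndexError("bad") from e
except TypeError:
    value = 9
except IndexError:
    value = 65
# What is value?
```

Step-by-step execution trace:
1. Inner try raises TypeError; inner `except TypeError as e` catches it.
2. `raise IndexError(...) from e` raises IndexError (TypeError is attached as __cause__, but only IndexError is active).
3. Outer `except TypeError` does not match IndexError; skipped.
4. Outer `except IndexError` matches → value = 65.
Result: 65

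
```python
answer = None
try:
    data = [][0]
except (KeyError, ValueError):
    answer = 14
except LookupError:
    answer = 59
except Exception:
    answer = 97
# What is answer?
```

Step-by-step execution trace:
1. `data = [][0]` raises IndexError.
2. `except (KeyError, ValueError)` does not match IndexError; skipped.
3. `except LookupError` matches (IndexError is a subclass of LookupError) → answer = 59.
4. `except Exception` is not reached.
Result: 59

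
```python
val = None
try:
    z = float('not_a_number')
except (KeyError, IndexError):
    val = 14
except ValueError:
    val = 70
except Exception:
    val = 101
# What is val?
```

Step-by-step execution trace:
1. `z = float('not_a_number')` raises ValueError.
2. `except (KeyError, IndexError)` does not match ValueError; skipped.
3. `except ValueError` matches (exact type match) → val = 70.
4. `except Exception` is not reached.
Result: 70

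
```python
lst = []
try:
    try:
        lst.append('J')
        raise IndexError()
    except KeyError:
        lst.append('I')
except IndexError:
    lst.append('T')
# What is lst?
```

Step-by-step execution trace:
1. Inner try: `lst.append('J')` → lst = ['J'].
2. `raise IndexError()` raises IndexError.
3. Inner `except KeyError` does not match IndexError; exception propagates to outer try.
4. Outer `except IndexError` matches → `lst.append('T')` → lst = ['J', 'T'].
Result: ['J', 'T']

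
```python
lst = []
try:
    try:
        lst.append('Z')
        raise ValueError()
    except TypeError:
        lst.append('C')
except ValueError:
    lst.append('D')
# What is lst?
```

Step-by-step execution trace:
1. Inner try: `lst.append('Z')` → lst = ['Z'].
2. `raise ValueError()` raises ValueError.
3. Inner `except TypeError` does not match ValueError; exception propagates to outer try.
4. Outer `except ValueError` matches → `lst.append('D')` → lst = ['Z', 'D'].
Result: ['Z', 'D']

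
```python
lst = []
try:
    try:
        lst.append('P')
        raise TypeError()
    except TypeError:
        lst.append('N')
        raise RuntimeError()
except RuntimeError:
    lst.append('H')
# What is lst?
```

Step-by-step execution trace:
1. Inner try: `lst.append('P')` → lst = ['P'].
2. `raise TypeError()` raises TypeError.
3. Inner `except TypeError` matches → `lst.append('N')` → lst = ['P', 'N'].
4. `raise RuntimeError()` raises RuntimeError; propagates to outer try.
5. Outer `except RuntimeError` matches → `lst.append('H')` → lst = ['P', 'N', 'H'].
Result: ['P', 'N', 'H']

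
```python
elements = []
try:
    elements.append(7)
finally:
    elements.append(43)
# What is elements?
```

Step-by-step execution trace:
1. try: `elements.append(7)` → elements = [7].
2. The try body completes without raising.
3. finally always runs: `elements.append(43)` → elements = [7, 43].
Result: [7, 43]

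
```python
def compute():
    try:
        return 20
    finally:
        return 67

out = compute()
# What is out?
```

Step-by-step execution trace:
1. `compute()` enters try: `return 20` sets pending return value 20.
2. Before returning, `finally: return 67` runs and overrides the pending return.
3. compute() returns 67 → out = 67.
Result: 67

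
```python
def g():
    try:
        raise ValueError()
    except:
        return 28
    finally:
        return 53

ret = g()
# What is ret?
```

Step-by-step execution trace:
1. `g()` enters try: `raise ValueError()` raises ValueError.
2. bare `except` matches → `return 28` sets pending return value 28.
3. Before returning, `finally: return 53` runs and overrides the pending return.
4. g() returns 53 → ret = 53.
Result: 53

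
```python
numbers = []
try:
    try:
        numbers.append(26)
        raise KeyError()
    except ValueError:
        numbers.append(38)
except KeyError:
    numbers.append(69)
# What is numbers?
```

Step-by-step execution trace:
1. Inner try: `numbers.append(26)` → numbers = [26].
2. `raise KeyError()` raises KeyError.
3. Inner `except ValueError` does not match KeyError; exception propagates to outer try.
4. Outer `except KeyError` matches → `numbers.append(69)` → numbers = [26, 69].
Result: [26, 69]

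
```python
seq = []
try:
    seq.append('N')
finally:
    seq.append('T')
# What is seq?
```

Step-by-step execution trace:
1. try: `seq.append('N')` → seq = ['N'].
2. The try body completes without raising.
3. finally always runs: `seq.append('T')` → seq = ['N', 'T'].
Result: ['N', 'T']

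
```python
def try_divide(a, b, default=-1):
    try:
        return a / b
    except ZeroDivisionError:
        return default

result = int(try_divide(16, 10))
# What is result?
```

Step-by-step execution trace:
1. `try_divide(16, 10)` enters try: `return 16 / 10` → returns 1.6. No exception raised.
2. `except ZeroDivisionError` is skipped.
3. `int(1.6)` → 1 → result = 1.
Result: 1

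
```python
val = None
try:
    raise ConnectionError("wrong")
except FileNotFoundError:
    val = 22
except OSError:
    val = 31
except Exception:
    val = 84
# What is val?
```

Step-by-step execution trace:
1. `raise ConnectionError(...)` raises ConnectionError.
2. `except FileNotFoundError` does not match (ConnectionError is not a subclass of FileNotFoundError); skipped.
3. `except OSError` matches (ConnectionError is a subclass of OSError) → val = 31.
4. `except Exception` is not reached.
Result: 31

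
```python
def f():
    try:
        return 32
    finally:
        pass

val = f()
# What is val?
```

Step-by-step execution trace:
1. `f()` enters try: `return 32` sets pending return value 32.
2. Before returning, `finally: pass` runs (no effect).
3. f() returns 32 → val = 32.
Result: 32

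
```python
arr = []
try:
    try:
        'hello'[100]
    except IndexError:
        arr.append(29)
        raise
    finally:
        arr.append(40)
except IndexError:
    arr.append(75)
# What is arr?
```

Step-by-step execution trace:
1. Inner try: `'hello'[100]` raises IndexError.
2. Inner `except IndexError` matches → `arr.append(29)` → arr = [29].
3. bare `raise` re-raises IndexError.
4. Inner `finally` runs during unwinding: `arr.append(40)` → arr = [29, 40].
5. Outer `except IndexError` matches → `arr.append(75)` → arr = [29, 40, 75].
Result: [29, 40, 75]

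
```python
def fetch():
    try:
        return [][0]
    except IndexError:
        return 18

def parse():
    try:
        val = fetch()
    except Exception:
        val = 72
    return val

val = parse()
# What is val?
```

Step-by-step execution trace:
1. `parse()` calls `fetch()`.
2. In fetch: `[][0]` raises IndexError; `except IndexError` catches it → returns 18.
3. In parse: `val = fetch()` → val = 18. No exception reaches parse.
4. `except Exception` is skipped; parse returns 18.
5. val = 18.
Result: 18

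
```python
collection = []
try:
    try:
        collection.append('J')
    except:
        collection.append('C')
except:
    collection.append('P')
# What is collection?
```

Step-by-step execution trace:
1. Inner try: `collection.append('J')` → collection = ['J']. No exception raised.
2. Inner `except` is skipped.
3. Inner try completes normally; outer `except` is skipped.
Result: ['J']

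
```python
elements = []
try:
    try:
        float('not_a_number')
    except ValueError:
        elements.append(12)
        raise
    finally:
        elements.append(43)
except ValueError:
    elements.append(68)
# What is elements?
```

Step-by-step execution trace:
1. Inner try: `float('not_a_number')` raises ValueError.
2. Inner `except ValueError` matches → `elements.append(12)` → elements = [12].
3. bare `raise` re-raises ValueError.
4. Inner `finally` runs during unwinding: `elements.append(43)` → elements = [12, 43].
5. Outer `except ValueError` matches → `elements.append(68)` → elements = [12, 43, 68].
Result: [12, 43, 68]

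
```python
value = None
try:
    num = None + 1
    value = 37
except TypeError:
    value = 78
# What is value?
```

Step-by-step execution trace:
1. `num = None + 1` raises TypeError.
2. `value = 37` is not reached.
3. `except TypeError` matches → value = 78.
Result: 78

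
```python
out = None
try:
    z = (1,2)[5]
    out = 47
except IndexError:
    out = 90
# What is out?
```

Step-by-step execution trace:
1. `z = (1,2)[5]` raises IndexError.
2. `out = 47` is not reached.
3. `except IndexError` matches → out = 90.
Result: 90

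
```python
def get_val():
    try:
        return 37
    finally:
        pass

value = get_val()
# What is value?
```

Step-by-step execution trace:
1. `get_val()` enters try: `return 37` sets pending return value 37.
2. Before returning, `finally: pass` runs (no effect).
3. get_val() returns 37 → value = 37.
Result: 37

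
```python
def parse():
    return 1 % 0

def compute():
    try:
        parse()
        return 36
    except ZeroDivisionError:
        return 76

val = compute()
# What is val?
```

Step-by-step execution trace:
1. `compute()` calls `parse()`.
2. `parse()` evaluates `1 % 0`, which raises ZeroDivisionError; it propagates to the caller.
3. `return 36` is not reached.
4. `except ZeroDivisionError` in compute matches → returns 76.
5. val = 76.
Result: 76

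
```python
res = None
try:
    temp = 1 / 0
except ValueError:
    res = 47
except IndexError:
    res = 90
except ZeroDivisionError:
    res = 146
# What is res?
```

Step-by-step execution trace:
1. `temp = 1 / 0` raises ZeroDivisionError.
2. `except ValueError` does not match ZeroDivisionError; skipped.
3. `except IndexError` does not match ZeroDivisionError; skipped.
4. `except ZeroDivisionError` matches → res = 146.
Result: 146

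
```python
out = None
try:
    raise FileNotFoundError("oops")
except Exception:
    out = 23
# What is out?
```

Step-by-step execution trace:
1. `raise FileNotFoundError(...)` raises FileNotFoundError.
2. `except Exception` matches (FileNotFoundError is a subclass of Exception) → out = 23.
Result: 23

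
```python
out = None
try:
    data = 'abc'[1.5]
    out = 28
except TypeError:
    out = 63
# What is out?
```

Step-by-step execution trace:
1. `data = 'abc'[1.5]` raises TypeError.
2. `out = 28` is not reached.
3. `except TypeError` matches → out = 63.
Result: 63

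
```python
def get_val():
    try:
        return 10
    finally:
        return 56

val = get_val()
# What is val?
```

Step-by-step execution trace:
1. `get_val()` enters try: `return 10` sets pending return value 10.
2. Before returning, `finally: return 56` runs and overrides the pending return.
3. get_val() returns 56 → val = 56.
Result: 56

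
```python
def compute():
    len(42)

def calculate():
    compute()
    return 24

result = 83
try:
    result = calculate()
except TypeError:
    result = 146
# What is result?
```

Step-by-step execution trace:
1. result starts at 83.
2. try: `calculate()` calls `compute()`.
3. `compute()` evaluates `len(42)`, which raises TypeError; it propagates through calculate (uncaught).
4. `return 24` in calculate is not reached; the assignment to result does not complete.
5. `except TypeError` matches → result = 146.
Result: 146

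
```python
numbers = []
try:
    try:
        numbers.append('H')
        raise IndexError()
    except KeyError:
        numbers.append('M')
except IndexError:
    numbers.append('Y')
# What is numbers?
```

Step-by-step execution trace:
1. Inner try: `numbers.append('H')` → numbers = ['H'].
2. `raise IndexError()` raises IndexError.
3. Inner `except KeyError` does not match IndexError; exception propagates to outer try.
4. Outer `except IndexError` matches → `numbers.append('Y')` → numbers = ['H', 'Y'].
Result: ['H', 'Y']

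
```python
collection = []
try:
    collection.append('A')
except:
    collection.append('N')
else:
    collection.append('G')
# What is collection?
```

Step-by-step execution trace:
1. try: `collection.append('A')` → collection = ['A']. No exception raised.
2. `except` is skipped.
3. `else` runs (try completed without exception): `collection.append('G')` → collection = ['A', 'G'].
Result: ['A', 'G']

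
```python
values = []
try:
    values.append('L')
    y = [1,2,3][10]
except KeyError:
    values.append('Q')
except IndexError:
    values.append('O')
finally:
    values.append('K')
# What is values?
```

Step-by-step execution trace:
1. try: `values.append('L')` → values = ['L'].
2. `y = [1,2,3][10]` raises IndexError.
3. `except KeyError` does not match IndexError; skipped.
4. `except IndexError` matches → `values.append('O')` → values = ['L', 'O'].
5. finally always runs: `values.append('K')` → values = ['L', 'O', 'K'].
Result: ['L', 'O', 'K']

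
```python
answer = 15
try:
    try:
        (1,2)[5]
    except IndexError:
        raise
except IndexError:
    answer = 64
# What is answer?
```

Step-by-step execution trace:
1. Inner try: `(1,2)[5]` raises IndexError.
2. Inner `except IndexError` matches; bare `raise` re-raises the same IndexError.
3. Outer `except IndexError` matches → answer = 64.
Result: 64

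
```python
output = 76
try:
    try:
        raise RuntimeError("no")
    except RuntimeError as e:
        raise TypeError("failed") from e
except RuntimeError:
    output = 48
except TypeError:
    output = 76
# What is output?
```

Step-by-step execution trace:
1. Inner try raises RuntimeError; inner `except RuntimeError as e` catches it.
2. `raise TypeError(...) from e` raises TypeError (RuntimeError is attached as __cause__, but only TypeError is active).
3. Outer `except RuntimeError` does not match TypeError; skipped.
4. Outer `except TypeError` matches → output = 76.
Result: 76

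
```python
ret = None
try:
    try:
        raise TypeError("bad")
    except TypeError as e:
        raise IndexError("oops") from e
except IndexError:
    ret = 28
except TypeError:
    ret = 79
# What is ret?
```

Step-by-step execution trace:
1. Inner try raises TypeError; inner `except TypeError as e` catches it.
2. `raise IndexError(...) from e` raises IndexError (TypeError is attached as __cause__, but only IndexError is active).
3. Outer `except IndexError` matches → ret = 28.
4. `except TypeError` is not reached.
Result: 28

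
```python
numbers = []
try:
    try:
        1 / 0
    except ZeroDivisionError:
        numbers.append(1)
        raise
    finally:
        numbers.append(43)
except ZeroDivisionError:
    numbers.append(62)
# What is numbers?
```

Step-by-step execution trace:
1. Inner try: `1 / 0` raises ZeroDivisionError.
2. Inner `except ZeroDivisionError` matches → `numbers.append(1)` → numbers = [1].
3. bare `raise` re-raises ZeroDivisionError.
4. Inner `finally` runs during unwinding: `numbers.append(43)` → numbers = [1, 43].
5. Outer `except ZeroDivisionError` matches → `numbers.append(62)` → numbers = [1, 43, 62].
Result: [1, 43, 62]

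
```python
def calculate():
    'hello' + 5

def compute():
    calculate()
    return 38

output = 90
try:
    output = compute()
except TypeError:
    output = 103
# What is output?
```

Step-by-step execution trace:
1. output starts at 90.
2. try: `compute()` calls `calculate()`.
3. `calculate()` evaluates `'hello' + 5`, which raises TypeError; it propagates through compute (uncaught).
4. `return 38` in compute is not reached; the assignment to output does not complete.
5. `except TypeError` matches → output = 103.
Result: 103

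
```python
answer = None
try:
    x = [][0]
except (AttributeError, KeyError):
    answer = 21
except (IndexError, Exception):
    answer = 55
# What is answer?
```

Step-by-step execution trace:
1. `x = [][0]` raises IndexError.
2. `except (AttributeError, KeyError)` does not match IndexError; skipped.
3. `except (IndexError, Exception)` matches (IndexError is in the tuple) → answer = 55.
Result: 55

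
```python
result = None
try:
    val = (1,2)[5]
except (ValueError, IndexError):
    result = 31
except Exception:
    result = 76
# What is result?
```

Step-by-step execution trace:
1. `val = (1,2)[5]` raises IndexError.
2. `except (ValueError, IndexError)` matches (IndexError is in the tuple) → result = 31.
3. `except Exception` is not reached.
Result: 31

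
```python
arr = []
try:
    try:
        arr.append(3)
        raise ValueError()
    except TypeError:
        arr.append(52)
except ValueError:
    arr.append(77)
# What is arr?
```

Step-by-step execution trace:
1. Inner try: `arr.append(3)` → arr = [3].
2. `raise ValueError()` raises ValueError.
3. Inner `except TypeError` does not match ValueError; exception propagates to outer try.
4. Outer `except ValueError` matches → `arr.append(77)` → arr = [3, 77].
Result: [3, 77]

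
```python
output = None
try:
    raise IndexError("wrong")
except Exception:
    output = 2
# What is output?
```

Step-by-step execution trace:
1. `raise IndexError(...)` raises IndexError.
2. `except Exception` matches (IndexError is a subclass of Exception) → output = 2.
Result: 2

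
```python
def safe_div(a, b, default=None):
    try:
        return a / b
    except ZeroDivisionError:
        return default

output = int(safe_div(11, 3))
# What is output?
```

Step-by-step execution trace:
1. `safe_div(11, 3)` enters try: `return 11 / 3` → returns 3.6666666666666665. No exception raised.
2. `except ZeroDivisionError` is skipped.
3. `int(3.6666666666666665)` → 3 → output = 3.
Result: 3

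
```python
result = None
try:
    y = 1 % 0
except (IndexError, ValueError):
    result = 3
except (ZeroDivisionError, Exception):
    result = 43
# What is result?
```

Step-by-step execution trace:
1. `y = 1 % 0` raises ZeroDivisionError.
2. `except (IndexError, ValueError)` does not match ZeroDivisionError; skipped.
3. `except (ZeroDivisionError, Exception)` matches (ZeroDivisionError is in the tuple) → result = 43.
Result: 43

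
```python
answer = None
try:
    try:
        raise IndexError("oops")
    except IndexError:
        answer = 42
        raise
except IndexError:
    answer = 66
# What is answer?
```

Step-by-step execution trace:
1. Inner try: `raise IndexError("oops")` raises IndexError.
2. Inner `except IndexError` matches → answer = 42.
3. bare `raise` re-raises the same IndexError.
4. Outer `except IndexError` matches → answer = 66.
Result: 66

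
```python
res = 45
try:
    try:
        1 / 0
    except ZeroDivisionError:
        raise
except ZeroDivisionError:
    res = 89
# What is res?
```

Step-by-step execution trace:
1. Inner try: `1 / 0` raises ZeroDivisionError.
2. Inner `except ZeroDivisionError` matches; bare `raise` re-raises the same ZeroDivisionError.
3. Outer `except ZeroDivisionError` matches → res = 89.
Result: 89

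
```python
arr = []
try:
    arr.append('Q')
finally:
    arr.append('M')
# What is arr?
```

Step-by-step execution trace:
1. try: `arr.append('Q')` → arr = ['Q'].
2. The try body completes without raising.
3. finally always runs: `arr.append('M')` → arr = ['Q', 'M'].
Result: ['Q', 'M']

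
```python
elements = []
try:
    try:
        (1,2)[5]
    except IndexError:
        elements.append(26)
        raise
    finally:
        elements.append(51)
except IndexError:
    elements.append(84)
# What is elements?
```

Step-by-step execution trace:
1. Inner try: `(1,2)[5]` raises IndexError.
2. Inner `except IndexError` matches → `elements.append(26)` → elements = [26].
3. bare `raise` re-raises IndexError.
4. Inner `finally` runs during unwinding: `elements.append(51)` → elements = [26, 51].
5. Outer `except IndexError` matches → `elements.append(84)` → elements = [26, 51, 84].
Result: [26, 51, 84]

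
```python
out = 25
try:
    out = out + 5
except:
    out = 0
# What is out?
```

Step-by-step execution trace:
1. out starts at 25.
2. try: `out = out + 5` → out = 30. No exception raised.
3. `except` is skipped.
Result: 30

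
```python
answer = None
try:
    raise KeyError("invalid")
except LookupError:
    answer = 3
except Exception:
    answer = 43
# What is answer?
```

Step-by-step execution trace:
1. `raise KeyError(...)` raises KeyError.
2. `except LookupError` matches (KeyError is a subclass of LookupError) → answer = 3.
3. `except Exception` is not reached.
Result: 3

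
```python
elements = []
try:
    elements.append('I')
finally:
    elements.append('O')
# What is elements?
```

Step-by-step execution trace:
1. try: `elements.append('I')` → elements = ['I'].
2. The try body completes without raising.
3. finally always runs: `elements.append('O')` → elements = ['I', 'O'].
Result: ['I', 'O']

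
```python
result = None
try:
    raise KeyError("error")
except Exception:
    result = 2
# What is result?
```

Step-by-step execution trace:
1. `raise KeyError(...)` raises KeyError.
2. `except Exception` matches (KeyError is a subclass of Exception) → result = 2.
Result: 2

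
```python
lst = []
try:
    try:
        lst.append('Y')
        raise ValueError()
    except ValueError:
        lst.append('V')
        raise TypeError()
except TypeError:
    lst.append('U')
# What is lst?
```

Step-by-step execution trace:
1. Inner try: `lst.append('Y')` → lst = ['Y'].
2. `raise ValueError()` raises ValueError.
3. Inner `except ValueError` matches → `lst.append('V')` → lst = ['Y', 'V'].
4. `raise TypeError()` raises TypeError; propagates to outer try.
5. Outer `except TypeError` matches → `lst.append('U')` → lst = ['Y', 'V', 'U'].
Result: ['Y', 'V', 'U']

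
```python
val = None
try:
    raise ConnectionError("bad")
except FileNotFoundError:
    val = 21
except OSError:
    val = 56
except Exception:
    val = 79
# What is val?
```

Step-by-step execution trace:
1. `raise ConnectionError(...)` raises ConnectionError.
2. `except FileNotFoundError` does not match (ConnectionError is not a subclass of FileNotFoundError); skipped.
3. `except OSError` matches (ConnectionError is a subclass of OSError) → val = 56.
4. `except Exception` is not reached.
Result: 56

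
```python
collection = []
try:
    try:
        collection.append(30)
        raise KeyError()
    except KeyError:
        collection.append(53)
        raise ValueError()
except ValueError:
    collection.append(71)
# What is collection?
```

Step-by-step execution trace:
1. Inner try: `collection.append(30)` → collection = [30].
2. `raise KeyError()` raises KeyError.
3. Inner `except KeyError` matches → `collection.append(53)` → collection = [30, 53].
4. `raise ValueError()` raises ValueError; propagates to outer try.
5. Outer `except ValueError` matches → `collection.append(71)` → collection = [30, 53, 71].
Result: [30, 53, 71]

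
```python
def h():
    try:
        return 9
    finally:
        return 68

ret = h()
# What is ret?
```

Step-by-step execution trace:
1. `h()` enters try: `return 9` sets pending return value 9.
2. Before returning, `finally: return 68` runs and overrides the pending return.
3. h() returns 68 → ret = 68.
Result: 68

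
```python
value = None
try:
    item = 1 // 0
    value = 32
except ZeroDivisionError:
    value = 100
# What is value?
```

Step-by-step execution trace:
1. `item = 1 // 0` raises ZeroDivisionError.
2. `value = 32` is not reached.
3. `except ZeroDivisionError` matches → value = 100.
Result: 100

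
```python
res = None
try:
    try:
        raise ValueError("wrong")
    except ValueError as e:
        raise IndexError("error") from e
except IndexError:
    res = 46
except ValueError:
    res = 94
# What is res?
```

Step-by-step execution trace:
1. Inner try raises ValueError; inner `except ValueError as e` catches it.
2. `raise IndexError(...) from e` raises IndexError (ValueError is attached as __cause__, but only IndexError is active).
3. Outer `except IndexError` matches → res = 46.
4. `except ValueError` is not reached.
Result: 46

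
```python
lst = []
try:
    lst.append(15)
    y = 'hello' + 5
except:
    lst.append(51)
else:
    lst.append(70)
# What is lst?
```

Step-by-step execution trace:
1. try: `lst.append(15)` → lst = [15].
2. `y = 'hello' + 5` raises TypeError.
3. bare `except` matches → `lst.append(51)` → lst = [15, 51].
4. `else` is skipped (an exception was raised).
Result: [15, 51]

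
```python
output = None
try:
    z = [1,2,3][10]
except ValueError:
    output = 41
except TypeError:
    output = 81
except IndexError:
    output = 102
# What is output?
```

Step-by-step execution trace:
1. `z = [1,2,3][10]` raises IndexError.
2. `except ValueError` does not match IndexError; skipped.
3. `except TypeError` does not match IndexError; skipped.
4. `except IndexError` matches → output = 102.
Result: 102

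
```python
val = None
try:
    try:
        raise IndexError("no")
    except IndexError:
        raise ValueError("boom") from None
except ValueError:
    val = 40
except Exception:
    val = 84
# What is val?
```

Step-by-step execution trace:
1. Inner try raises IndexError; inner `except IndexError` catches it.
2. `raise ValueError(...) from None` raises ValueError (from None suppresses __context__, but the active exception is still ValueError).
3. Outer `except ValueError` matches → val = 40.
4. `except Exception` is not reached.
Result: 40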